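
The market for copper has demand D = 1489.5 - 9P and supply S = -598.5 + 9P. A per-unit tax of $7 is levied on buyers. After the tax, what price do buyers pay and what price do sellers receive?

Buyers pay $119.5, sellers receive $112.5

Pre-tax equilibrium: P* = 116, Q* = 445.5.
Tax on buyers shifts demand to D = 1489.5 − 9(P + 7) = 1426.5 - 9P.
1426.5 - 9P = -598.5 + 9P gives seller price Ps = 112.5; buyers pay Pb = 112.5 + 7 = 119.5.
New quantity: Q = 1489.5 − 9(119.5) = 414.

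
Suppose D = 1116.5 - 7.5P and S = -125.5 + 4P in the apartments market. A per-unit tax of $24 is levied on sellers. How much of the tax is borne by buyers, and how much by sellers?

Pre-tax equilibrium: P* = 108, Q* = 306.5.
Tax on sellers shifts supply to S = -125.5 + 4(P − 24) = -221.5 + 4P.
1116.5 - 7.5P = -221.5 + 4P gives buyer price Pb = 2676/23; sellers receive Ps = 2676/23 − 24 = 2124/23.
New quantity: Q = 1116.5 − 7.5(2676/23) = 11219/46.
Buyer burden = 2676/23 − 108 = 192/23; seller burden = 108 − 2124/23 = 360/23.

Buyers bear 192/23, sellers bear 360/23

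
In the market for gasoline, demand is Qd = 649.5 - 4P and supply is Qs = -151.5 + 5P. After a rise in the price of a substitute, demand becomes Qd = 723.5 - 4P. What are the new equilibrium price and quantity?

Original equilibrium: P* = 89, Q* = 293.5.
New equilibrium: 723.5 - 4P = -151.5 + 5P, so 875 = 9P and P' = 875/9; Q' = 723.5 − 4(875/9) = 6023/18.

P' = 875/9, Q' = 6023/18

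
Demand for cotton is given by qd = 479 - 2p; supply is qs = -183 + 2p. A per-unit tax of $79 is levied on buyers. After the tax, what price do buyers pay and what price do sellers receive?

Pre-tax equilibrium: p* = 165.5, q* = 148.
Tax on buyers shifts demand to qd = 479 − 2(p + 79) = 321 - 2p.
321 - 2p = -183 + 2p gives seller price ps = 126; buyers pay pb = 126 + 79 = 205.
New quantity: q = 479 − 2(205) = 69.

Buyers pay $205, sellers receive $126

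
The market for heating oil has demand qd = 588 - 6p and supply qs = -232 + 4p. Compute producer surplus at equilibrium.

Equilibrium: 588 - 6p = -232 + 4p gives p* = 82, q* = 96.
Supply starts at p = 58 (where qs = 0).
PS = ½(82 − 58)(96) = 1152.

Producer surplus = 1152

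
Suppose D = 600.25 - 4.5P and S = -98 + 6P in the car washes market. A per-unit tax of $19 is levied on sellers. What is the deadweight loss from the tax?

Pre-tax equilibrium: P* = 66.5, Q* = 301.
Tax on sellers shifts supply to S = -98 + 6(P − 19) = -212 + 6P.
600.25 - 4.5P = -212 + 6P gives buyer price Pb = 1083/14; sellers receive Ps = 1083/14 − 19 = 817/14.
New quantity: Q = 600.25 − 4.5(1083/14) = 1765/7.
DWL = ½ × 19 × (301 − 1765/7) = 3249/7.

Deadweight loss = 3249/7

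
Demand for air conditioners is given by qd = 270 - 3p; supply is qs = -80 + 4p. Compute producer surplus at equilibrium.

Equilibrium: 270 - 3p = -80 + 4p gives p* = 50, q* = 120.
Supply starts at p = 20 (where qs = 0).
PS = ½(50 − 20)(120) = 1800.

Producer surplus = 1800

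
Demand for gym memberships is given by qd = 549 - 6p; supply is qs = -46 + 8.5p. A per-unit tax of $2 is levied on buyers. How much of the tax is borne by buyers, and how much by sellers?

Pre-tax equilibrium: p* = 1190/29, q* = 8781/29.
Tax on buyers shifts demand to qd = 549 − 6(p + 2) = 537 - 6p.
537 - 6p = -46 + 8.5p gives seller price ps = 1166/29; buyers pay pb = 1166/29 + 2 = 1224/29.
New quantity: q = 549 − 6(1224/29) = 8577/29.
Buyer burden = 1224/29 − 1190/29 = 34/29; seller burden = 1190/29 − 1166/29 = 24/29.

Buyers bear 34/29, sellers bear 24/29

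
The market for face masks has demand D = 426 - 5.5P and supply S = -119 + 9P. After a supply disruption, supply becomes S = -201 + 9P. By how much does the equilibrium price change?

ΔP = 164/29

Original equilibrium: P* = 1090/29, Q* = 6359/29.
New equilibrium: 426 - 5.5P = -201 + 9P, so 627 = 14.5P and P' = 1254/29; Q' = 426 − 5.5(1254/29) = 5457/29.
Change in price: 1254/29 − 1090/29 = 164/29.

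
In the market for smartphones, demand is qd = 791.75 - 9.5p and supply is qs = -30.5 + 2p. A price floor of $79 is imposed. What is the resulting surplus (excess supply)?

Equilibrium price would be p* = 71.5, so the floor at 79 binds.
At p = 79: qd = 41.25, qs = 127.5.
Surplus = 127.5 − 41.25 = 86.25.

Surplus = 86.25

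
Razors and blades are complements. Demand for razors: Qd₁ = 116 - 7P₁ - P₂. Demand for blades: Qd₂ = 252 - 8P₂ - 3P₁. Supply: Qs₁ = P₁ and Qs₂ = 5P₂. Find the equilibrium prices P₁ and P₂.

P₁ = 1256/101, P₂ = 1668/101

Market 1: 116 - 7P₁ - P₂ = P₁ → 8P₁ + P₂ = 116.
Market 2: 13P₂ + 3P₁ = 252.
Eliminating P₂: 13×(1) − 1×(2) gives 101P₁ = 1256, so P₁ = 1256/101.
Back-substitute into (2): P₂ = (252 − 3×1256/101) / 13 = 1668/101.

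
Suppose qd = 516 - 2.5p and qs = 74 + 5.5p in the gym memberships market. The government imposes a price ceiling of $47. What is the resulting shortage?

Shortage = 66

Equilibrium price would be p* = 55.25, so the ceiling at 47 binds.
At p = 47: qd = 516 − 2.5(47) = 398.5, qs = 74 + 5.5(47) = 332.5.
Shortage = 398.5 − 332.5 = 66.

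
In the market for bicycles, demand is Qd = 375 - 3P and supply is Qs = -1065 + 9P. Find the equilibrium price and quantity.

Set Qd = Qs: 375 - 3P = -1065 + 9P.
1440 = 12P, so P* = 120.
Q* = 375 − 3(120) = 15.

P* = 120, Q* = 15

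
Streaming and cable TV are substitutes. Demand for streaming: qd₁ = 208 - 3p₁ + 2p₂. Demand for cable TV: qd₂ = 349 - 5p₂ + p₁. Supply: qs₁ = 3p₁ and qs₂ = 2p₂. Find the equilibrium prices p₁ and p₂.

p₁ = 53.85, p₂ = 57.55

Market 1: 208 - 3p₁ + 2p₂ = 3p₁ → 6p₁ - 2p₂ = 208.
Market 2: 7p₂ - p₁ = 349.
Eliminating p₂: 7×(1) + 2×(2) gives 40p₁ = 2154, so p₁ = 53.85.
Back-substitute into (2): p₂ = (349 + 1×53.85) / 7 = 57.55.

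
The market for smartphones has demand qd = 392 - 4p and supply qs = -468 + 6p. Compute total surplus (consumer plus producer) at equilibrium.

Total surplus = 480

Equilibrium: 392 - 4p = -468 + 6p gives p* = 86, q* = 48.
Demand choke price: p = 98; supply starts at p = 78.
CS = ½(98 − 86)(48) = 288; PS = ½(86 − 78)(48) = 192.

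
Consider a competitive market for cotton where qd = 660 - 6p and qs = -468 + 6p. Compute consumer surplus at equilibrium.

Equilibrium: 660 - 6p = -468 + 6p gives p* = 94, q* = 96.
Demand choke price (qd = 0): p = 110.
CS = ½(110 − 94)(96) = 768.

Consumer surplus = 768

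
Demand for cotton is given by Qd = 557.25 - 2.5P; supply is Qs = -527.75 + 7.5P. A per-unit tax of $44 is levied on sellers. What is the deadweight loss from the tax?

Deadweight loss = 1815

Pre-tax equilibrium: P* = 108.5, Q* = 286.
Tax on sellers shifts supply to Qs = -527.75 + 7.5(P − 44) = -857.75 + 7.5P.
557.25 - 2.5P = -857.75 + 7.5P gives buyer price Pb = 141.5; sellers receive Ps = 141.5 − 44 = 97.5.
New quantity: Q = 557.25 − 2.5(141.5) = 203.5.
DWL = ½ × 44 × (286 − 203.5) = 1815.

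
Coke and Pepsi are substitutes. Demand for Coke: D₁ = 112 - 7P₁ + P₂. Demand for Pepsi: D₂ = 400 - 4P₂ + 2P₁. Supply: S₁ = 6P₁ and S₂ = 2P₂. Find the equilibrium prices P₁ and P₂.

P₁ = 268/19, P₂ = 1356/19

Market 1: 112 - 7P₁ + P₂ = 6P₁ → 13P₁ - P₂ = 112.
Market 2: 6P₂ - 2P₁ = 400.
Eliminating P₂: 6×(1) + 1×(2) gives 76P₁ = 1072, so P₁ = 268/19.
Back-substitute into (2): P₂ = (400 + 2×268/19) / 6 = 1356/19.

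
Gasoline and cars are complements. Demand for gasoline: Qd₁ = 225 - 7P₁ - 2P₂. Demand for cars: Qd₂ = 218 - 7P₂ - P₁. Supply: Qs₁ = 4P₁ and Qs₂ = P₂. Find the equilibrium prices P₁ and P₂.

Market 1: 225 - 7P₁ - 2P₂ = 4P₁ → 11P₁ + 2P₂ = 225.
Market 2: 8P₂ + P₁ = 218.
Eliminating P₂: 8×(1) − 2×(2) gives 86P₁ = 1364, so P₁ = 682/43.
Back-substitute into (2): P₂ = (218 − 1×682/43) / 8 = 2173/86.

P₁ = 682/43, P₂ = 2173/86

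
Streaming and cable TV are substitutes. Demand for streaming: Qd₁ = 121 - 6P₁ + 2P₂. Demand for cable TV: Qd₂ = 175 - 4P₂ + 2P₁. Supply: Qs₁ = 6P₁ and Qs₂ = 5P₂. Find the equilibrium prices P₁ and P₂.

Market 1: 121 - 6P₁ + 2P₂ = 6P₁ → 12P₁ - 2P₂ = 121.
Market 2: 9P₂ - 2P₁ = 175.
Eliminating P₂: 9×(1) + 2×(2) gives 104P₁ = 1439, so P₁ = 1439/104.
Back-substitute into (2): P₂ = (175 + 2×1439/104) / 9 = 1171/52.

P₁ = 1439/104, P₂ = 1171/52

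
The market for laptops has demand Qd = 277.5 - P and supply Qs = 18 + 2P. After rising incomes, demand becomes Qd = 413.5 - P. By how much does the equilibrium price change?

Original equilibrium: P* = 86.5, Q* = 191.
New equilibrium: 413.5 - P = 18 + 2P, so 395.5 = 3P and P' = 791/6; Q' = 413.5 − 1(791/6) = 845/3.
Change in price: 791/6 − 86.5 = 136/3.

ΔP = 136/3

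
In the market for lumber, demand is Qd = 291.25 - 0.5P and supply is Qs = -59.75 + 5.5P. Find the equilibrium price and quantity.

P* = 58.5, Q* = 262

Set Qd = Qs: 291.25 - 0.5P = -59.75 + 5.5P.
351 = 6P, so P* = 58.5.
Q* = 291.25 − 0.5(58.5) = 262.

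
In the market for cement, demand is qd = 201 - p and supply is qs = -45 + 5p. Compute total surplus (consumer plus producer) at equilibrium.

Total surplus = 15360

Equilibrium: 201 - p = -45 + 5p gives p* = 41, q* = 160.
Demand choke price: p = 201; supply starts at p = 9.
CS = ½(201 − 41)(160) = 12800; PS = ½(41 − 9)(160) = 2560.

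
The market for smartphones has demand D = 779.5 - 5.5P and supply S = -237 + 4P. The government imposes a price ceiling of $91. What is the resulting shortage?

Equilibrium price would be P* = 107, so the ceiling at 91 binds.
At P = 91: D = 779.5 − 5.5(91) = 279, S = -237 + 4(91) = 127.
Shortage = 279 − 127 = 152.

Shortage = 152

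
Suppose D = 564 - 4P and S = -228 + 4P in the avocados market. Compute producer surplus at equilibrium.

Equilibrium: 564 - 4P = -228 + 4P gives P* = 99, Q* = 168.
Supply starts at P = 57 (where S = 0).
PS = ½(99 − 57)(168) = 3528.

Producer surplus = 3528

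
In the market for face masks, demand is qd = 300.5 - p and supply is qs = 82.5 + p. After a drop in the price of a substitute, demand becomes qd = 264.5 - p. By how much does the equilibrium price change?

Original equilibrium: p* = 109, q* = 191.5.
New equilibrium: 264.5 - p = 82.5 + p, so 182 = 2p and p' = 91; q' = 264.5 − 1(91) = 173.5.
Change in price: 91 − 109 = -18.

Δp = -18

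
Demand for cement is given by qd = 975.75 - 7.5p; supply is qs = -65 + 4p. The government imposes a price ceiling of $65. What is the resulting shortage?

Equilibrium price would be p* = 90.5, so the ceiling at 65 binds.
At p = 65: qd = 975.75 − 7.5(65) = 488.25, qs = -65 + 4(65) = 195.
Shortage = 488.25 − 195 = 293.25.

Shortage = 293.25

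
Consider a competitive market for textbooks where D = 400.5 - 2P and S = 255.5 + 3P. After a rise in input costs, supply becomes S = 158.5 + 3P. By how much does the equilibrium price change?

Original equilibrium: P* = 29, Q* = 342.5.
New equilibrium: 400.5 - 2P = 158.5 + 3P, so 242 = 5P and P' = 48.4; Q' = 400.5 − 2(48.4) = 303.7.
Change in price: 48.4 − 29 = 19.4.

ΔP = 19.4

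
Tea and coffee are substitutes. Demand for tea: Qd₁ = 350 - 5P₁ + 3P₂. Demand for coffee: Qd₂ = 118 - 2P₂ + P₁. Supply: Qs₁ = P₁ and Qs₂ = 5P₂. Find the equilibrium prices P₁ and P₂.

Market 1: 350 - 5P₁ + 3P₂ = P₁ → 6P₁ - 3P₂ = 350.
Market 2: 7P₂ - P₁ = 118.
Eliminating P₂: 7×(1) + 3×(2) gives 39P₁ = 2804, so P₁ = 2804/39.
Back-substitute into (2): P₂ = (118 + 1×2804/39) / 7 = 1058/39.

P₁ = 2804/39, P₂ = 1058/39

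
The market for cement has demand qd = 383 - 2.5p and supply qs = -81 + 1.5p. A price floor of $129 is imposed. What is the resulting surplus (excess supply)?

Equilibrium price would be p* = 116, so the floor at 129 binds.
At p = 129: qd = 60.5, qs = 112.5.
Surplus = 112.5 − 60.5 = 52.

Surplus = 52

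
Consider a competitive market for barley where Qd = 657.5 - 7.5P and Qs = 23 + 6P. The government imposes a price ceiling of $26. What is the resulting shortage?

Equilibrium price would be P* = 47, so the ceiling at 26 binds.
At P = 26: Qd = 657.5 − 7.5(26) = 462.5, Qs = 23 + 6(26) = 179.
Shortage = 462.5 − 179 = 283.5.

Shortage = 283.5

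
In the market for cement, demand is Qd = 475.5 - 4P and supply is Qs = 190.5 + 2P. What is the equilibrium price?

Set Qd = Qs: 475.5 - 4P = 190.5 + 2P.
285 = 6P, so P* = 47.5.
Q* = 475.5 − 4(47.5) = 285.5.

P* = 47.5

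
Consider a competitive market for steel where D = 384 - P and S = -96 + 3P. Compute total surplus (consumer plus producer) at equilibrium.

Total surplus = 46464

Equilibrium: 384 - P = -96 + 3P gives P* = 120, Q* = 264.
Demand choke price: P = 384; supply starts at P = 32.
CS = ½(384 − 120)(264) = 34848; PS = ½(120 − 32)(264) = 11616.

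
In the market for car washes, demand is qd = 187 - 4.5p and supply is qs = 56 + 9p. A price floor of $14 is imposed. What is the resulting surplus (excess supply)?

Equilibrium price would be p* = 262/27, so the floor at 14 binds.
At p = 14: qd = 124, qs = 182.
Surplus = 182 − 124 = 58.

Surplus = 58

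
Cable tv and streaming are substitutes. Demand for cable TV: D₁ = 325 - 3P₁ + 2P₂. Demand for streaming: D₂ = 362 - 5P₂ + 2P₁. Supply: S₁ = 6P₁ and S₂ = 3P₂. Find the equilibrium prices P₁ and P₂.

P₁ = 831/17, P₂ = 977/17

Market 1: 325 - 3P₁ + 2P₂ = 6P₁ → 9P₁ - 2P₂ = 325.
Market 2: 8P₂ - 2P₁ = 362.
Eliminating P₂: 8×(1) + 2×(2) gives 68P₁ = 3324, so P₁ = 831/17.
Back-substitute into (2): P₂ = (362 + 2×831/17) / 8 = 977/17.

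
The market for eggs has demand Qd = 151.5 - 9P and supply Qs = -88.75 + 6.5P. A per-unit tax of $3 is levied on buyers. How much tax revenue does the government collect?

Tax revenue = 63/31

Pre-tax equilibrium: P* = 15.5, Q* = 12.
Tax on buyers shifts demand to Qd = 151.5 − 9(P + 3) = 124.5 - 9P.
124.5 - 9P = -88.75 + 6.5P gives seller price Ps = 853/62; buyers pay Pb = 853/62 + 3 = 1039/62.
New quantity: Q = 151.5 − 9(1039/62) = 21/31.
Revenue = 3 × 21/31 = 63/31.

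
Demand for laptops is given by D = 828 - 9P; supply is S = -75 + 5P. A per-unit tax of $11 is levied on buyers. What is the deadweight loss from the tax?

Deadweight loss = 5445/28

Pre-tax equilibrium: P* = 64.5, Q* = 247.5.
Tax on buyers shifts demand to D = 828 − 9(P + 11) = 729 - 9P.
729 - 9P = -75 + 5P gives seller price Ps = 402/7; buyers pay Pb = 402/7 + 11 = 479/7.
New quantity: Q = 828 − 9(479/7) = 1485/7.
DWL = ½ × 11 × (247.5 − 1485/7) = 5445/28.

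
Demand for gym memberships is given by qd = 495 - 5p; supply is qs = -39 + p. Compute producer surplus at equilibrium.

Producer surplus = 1250

Equilibrium: 495 - 5p = -39 + p gives p* = 89, q* = 50.
Supply starts at p = 39 (where qs = 0).
PS = ½(89 − 39)(50) = 1250.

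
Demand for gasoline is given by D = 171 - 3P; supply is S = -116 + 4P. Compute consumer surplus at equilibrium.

Equilibrium: 171 - 3P = -116 + 4P gives P* = 41, Q* = 48.
Demand choke price (D = 0): P = 57.
CS = ½(57 − 41)(48) = 384.

Consumer surplus = 384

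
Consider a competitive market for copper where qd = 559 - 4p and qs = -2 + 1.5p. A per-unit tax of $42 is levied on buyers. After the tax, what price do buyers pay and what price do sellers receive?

Pre-tax equilibrium: p* = 102, q* = 151.
Tax on buyers shifts demand to qd = 559 − 4(p + 42) = 391 - 4p.
391 - 4p = -2 + 1.5p gives seller price ps = 786/11; buyers pay pb = 786/11 + 42 = 1248/11.
New quantity: q = 559 − 4(1248/11) = 1157/11.

Buyers pay 1248/11, sellers receive 786/11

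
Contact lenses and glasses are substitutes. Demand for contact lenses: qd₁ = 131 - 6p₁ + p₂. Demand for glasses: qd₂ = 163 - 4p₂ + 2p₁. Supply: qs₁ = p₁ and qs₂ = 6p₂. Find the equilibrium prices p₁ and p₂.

p₁ = 1473/68, p₂ = 1403/68

Market 1: 131 - 6p₁ + p₂ = p₁ → 7p₁ - p₂ = 131.
Market 2: 10p₂ - 2p₁ = 163.
Eliminating p₂: 10×(1) + 1×(2) gives 68p₁ = 1473, so p₁ = 1473/68.
Back-substitute into (2): p₂ = (163 + 2×1473/68) / 10 = 1403/68.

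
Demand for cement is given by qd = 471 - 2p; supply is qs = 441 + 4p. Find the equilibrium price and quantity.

Set qd = qs: 471 - 2p = 441 + 4p.
30 = 6p, so p* = 5.
q* = 471 − 2(5) = 461.

p* = 5, q* = 461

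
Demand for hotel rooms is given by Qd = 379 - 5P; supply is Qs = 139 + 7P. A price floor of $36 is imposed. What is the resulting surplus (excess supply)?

Equilibrium price would be P* = 20, so the floor at 36 binds.
At P = 36: Qd = 199, Qs = 391.
Surplus = 391 − 199 = 192.

Surplus = 192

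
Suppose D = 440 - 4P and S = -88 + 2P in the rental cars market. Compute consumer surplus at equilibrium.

Equilibrium: 440 - 4P = -88 + 2P gives P* = 88, Q* = 88.
Demand choke price (D = 0): P = 110.
CS = ½(110 − 88)(88) = 968.

Consumer surplus = 968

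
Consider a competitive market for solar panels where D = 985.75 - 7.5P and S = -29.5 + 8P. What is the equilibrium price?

P* = 65.5

Set D = S: 985.75 - 7.5P = -29.5 + 8P.
1015.25 = 15.5P, so P* = 65.5.
Q* = 985.75 − 7.5(65.5) = 494.5.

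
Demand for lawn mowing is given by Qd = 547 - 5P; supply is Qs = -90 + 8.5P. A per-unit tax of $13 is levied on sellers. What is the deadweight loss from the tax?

Pre-tax equilibrium: P* = 1274/27, Q* = 8399/27.
Tax on sellers shifts supply to Qs = -90 + 8.5(P − 13) = -200.5 + 8.5P.
547 - 5P = -200.5 + 8.5P gives buyer price Pb = 1495/27; sellers receive Ps = 1495/27 − 13 = 1144/27.
New quantity: Q = 547 − 5(1495/27) = 7294/27.
DWL = ½ × 13 × (8399/27 − 7294/27) = 14365/54.

Deadweight loss = 14365/54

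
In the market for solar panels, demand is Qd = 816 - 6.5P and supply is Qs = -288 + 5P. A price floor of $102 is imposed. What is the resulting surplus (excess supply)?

Equilibrium price would be P* = 96, so the floor at 102 binds.
At P = 102: Qd = 153, Qs = 222.
Surplus = 222 − 153 = 69.

Surplus = 69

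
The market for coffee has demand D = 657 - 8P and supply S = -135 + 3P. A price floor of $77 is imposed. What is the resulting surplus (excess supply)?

Surplus = 55

Equilibrium price would be P* = 72, so the floor at 77 binds.
At P = 77: D = 41, S = 96.
Surplus = 96 − 41 = 55.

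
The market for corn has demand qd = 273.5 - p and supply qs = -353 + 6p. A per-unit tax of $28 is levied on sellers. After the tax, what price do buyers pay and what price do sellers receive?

Buyers pay $113.5, sellers receive $85.5

Pre-tax equilibrium: p* = 89.5, q* = 184.
Tax on sellers shifts supply to qs = -353 + 6(p − 28) = -521 + 6p.
273.5 - p = -521 + 6p gives buyer price pb = 113.5; sellers receive ps = 113.5 − 28 = 85.5.
New quantity: q = 273.5 − 1(113.5) = 160.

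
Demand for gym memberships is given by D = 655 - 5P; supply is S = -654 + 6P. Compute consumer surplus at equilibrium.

Consumer surplus = 360

Equilibrium: 655 - 5P = -654 + 6P gives P* = 119, Q* = 60.
Demand choke price (D = 0): P = 131.
CS = ½(131 − 119)(60) = 360.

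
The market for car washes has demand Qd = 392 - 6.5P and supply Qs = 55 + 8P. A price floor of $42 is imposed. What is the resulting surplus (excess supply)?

Surplus = 272

Equilibrium price would be P* = 674/29, so the floor at 42 binds.
At P = 42: Qd = 119, Qs = 391.
Surplus = 391 − 119 = 272.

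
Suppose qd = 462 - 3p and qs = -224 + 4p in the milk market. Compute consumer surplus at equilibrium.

Consumer surplus = 4704

Equilibrium: 462 - 3p = -224 + 4p gives p* = 98, q* = 168.
Demand choke price (qd = 0): p = 154.
CS = ½(154 − 98)(168) = 4704.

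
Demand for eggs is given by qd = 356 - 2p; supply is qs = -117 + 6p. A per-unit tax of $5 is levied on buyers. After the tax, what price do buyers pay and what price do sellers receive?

Buyers pay $62.875, sellers receive $57.875

Pre-tax equilibrium: p* = 59.125, q* = 237.75.
Tax on buyers shifts demand to qd = 356 − 2(p + 5) = 346 - 2p.
346 - 2p = -117 + 6p gives seller price ps = 57.875; buyers pay pb = 57.875 + 5 = 62.875.
New quantity: q = 356 − 2(62.875) = 230.25.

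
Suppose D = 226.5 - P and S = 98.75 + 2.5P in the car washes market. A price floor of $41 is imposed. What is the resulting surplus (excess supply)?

Surplus = 15.75

Equilibrium price would be P* = 36.5, so the floor at 41 binds.
At P = 41: D = 185.5, S = 201.25.
Surplus = 201.25 − 185.5 = 15.75.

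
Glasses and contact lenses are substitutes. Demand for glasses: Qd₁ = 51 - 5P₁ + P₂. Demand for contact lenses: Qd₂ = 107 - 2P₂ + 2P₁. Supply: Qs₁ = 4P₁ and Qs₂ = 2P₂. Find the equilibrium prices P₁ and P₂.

P₁ = 311/34, P₂ = 1065/34

Market 1: 51 - 5P₁ + P₂ = 4P₁ → 9P₁ - P₂ = 51.
Market 2: 4P₂ - 2P₁ = 107.
Eliminating P₂: 4×(1) + 1×(2) gives 34P₁ = 311, so P₁ = 311/34.
Back-substitute into (2): P₂ = (107 + 2×311/34) / 4 = 1065/34.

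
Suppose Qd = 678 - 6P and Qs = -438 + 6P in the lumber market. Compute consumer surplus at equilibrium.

Consumer surplus = 1200

Equilibrium: 678 - 6P = -438 + 6P gives P* = 93, Q* = 120.
Demand choke price (Qd = 0): P = 113.
CS = ½(113 − 93)(120) = 1200.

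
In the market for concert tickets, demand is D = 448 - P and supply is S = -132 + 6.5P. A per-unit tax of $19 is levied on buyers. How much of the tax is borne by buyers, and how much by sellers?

Buyers bear 247/15, sellers bear 38/15

Pre-tax equilibrium: P* = 232/3, Q* = 1112/3.
Tax on buyers shifts demand to D = 448 − 1(P + 19) = 429 - P.
429 - P = -132 + 6.5P gives seller price Ps = 74.8; buyers pay Pb = 74.8 + 19 = 93.8.
New quantity: Q = 448 − 1(93.8) = 354.2.
Buyer burden = 93.8 − 232/3 = 247/15; seller burden = 232/3 − 74.8 = 38/15.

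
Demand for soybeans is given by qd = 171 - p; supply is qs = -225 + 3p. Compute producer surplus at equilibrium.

Equilibrium: 171 - p = -225 + 3p gives p* = 99, q* = 72.
Supply starts at p = 75 (where qs = 0).
PS = ½(99 − 75)(72) = 864.

Producer surplus = 864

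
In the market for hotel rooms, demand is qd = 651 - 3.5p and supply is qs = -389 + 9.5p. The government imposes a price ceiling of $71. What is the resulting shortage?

Shortage = 117

Equilibrium price would be p* = 80, so the ceiling at 71 binds.
At p = 71: qd = 651 − 3.5(71) = 402.5, qs = -389 + 9.5(71) = 285.5.
Shortage = 402.5 − 285.5 = 117.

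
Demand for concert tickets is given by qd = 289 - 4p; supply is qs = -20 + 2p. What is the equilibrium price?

p* = 51.5

Set qd = qs: 289 - 4p = -20 + 2p.
309 = 6p, so p* = 51.5.
q* = 289 − 4(51.5) = 83.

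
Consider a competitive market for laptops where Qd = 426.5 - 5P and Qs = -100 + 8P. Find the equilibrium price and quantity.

P* = 40.5, Q* = 224

Set Qd = Qs: 426.5 - 5P = -100 + 8P.
526.5 = 13P, so P* = 40.5.
Q* = 426.5 − 5(40.5) = 224.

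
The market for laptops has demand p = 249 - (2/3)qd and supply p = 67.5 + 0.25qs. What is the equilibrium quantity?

Set the two price expressions equal: 249 - (2/3)q = 67.5 + 0.25q.
181.5 = (11/12)q, so q* = 198.
p* = 249 − (2/3)(198) = 117.

q* = 198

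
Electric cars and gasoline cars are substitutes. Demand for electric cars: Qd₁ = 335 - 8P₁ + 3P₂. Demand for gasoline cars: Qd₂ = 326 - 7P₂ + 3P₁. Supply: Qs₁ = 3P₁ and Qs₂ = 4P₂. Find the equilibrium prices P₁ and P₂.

P₁ = 4663/112, P₂ = 4591/112

Market 1: 335 - 8P₁ + 3P₂ = 3P₁ → 11P₁ - 3P₂ = 335.
Market 2: 11P₂ - 3P₁ = 326.
Eliminating P₂: 11×(1) + 3×(2) gives 112P₁ = 4663, so P₁ = 4663/112.
Back-substitute into (2): P₂ = (326 + 3×4663/112) / 11 = 4591/112.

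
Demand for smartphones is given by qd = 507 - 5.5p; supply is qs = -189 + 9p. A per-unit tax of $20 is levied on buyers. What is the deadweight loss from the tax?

Pre-tax equilibrium: p* = 48, q* = 243.
Tax on buyers shifts demand to qd = 507 − 5.5(p + 20) = 397 - 5.5p.
397 - 5.5p = -189 + 9p gives seller price ps = 1172/29; buyers pay pb = 1172/29 + 20 = 1752/29.
New quantity: q = 507 − 5.5(1752/29) = 5067/29.
DWL = ½ × 20 × (243 − 5067/29) = 19800/29.

Deadweight loss = 19800/29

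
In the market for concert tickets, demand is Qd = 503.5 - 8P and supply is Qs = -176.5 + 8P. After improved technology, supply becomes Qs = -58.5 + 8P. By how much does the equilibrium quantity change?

ΔQ = 59

Original equilibrium: P* = 42.5, Q* = 163.5.
New equilibrium: 503.5 - 8P = -58.5 + 8P, so 562 = 16P and P' = 35.125; Q' = 503.5 − 8(35.125) = 222.5.
Change in quantity: 222.5 − 163.5 = 59.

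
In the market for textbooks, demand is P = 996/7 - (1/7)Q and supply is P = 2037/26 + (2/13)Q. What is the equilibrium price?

P* = 111.5

Set the two price expressions equal: 996/7 - (1/7)Q = 2037/26 + (2/13)Q.
11637/182 = (27/91)Q, so Q* = 215.5.
P* = 996/7 − (1/7)(215.5) = 111.5.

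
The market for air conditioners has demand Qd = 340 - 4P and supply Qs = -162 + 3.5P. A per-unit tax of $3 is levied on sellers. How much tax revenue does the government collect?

Pre-tax equilibrium: P* = 1004/15, Q* = 1084/15.
Tax on sellers shifts supply to Qs = -162 + 3.5(P − 3) = -172.5 + 3.5P.
340 - 4P = -172.5 + 3.5P gives buyer price Pb = 205/3; sellers receive Ps = 205/3 − 3 = 196/3.
New quantity: Q = 340 − 4(205/3) = 200/3.
Revenue = 3 × 200/3 = 200.

Tax revenue = 200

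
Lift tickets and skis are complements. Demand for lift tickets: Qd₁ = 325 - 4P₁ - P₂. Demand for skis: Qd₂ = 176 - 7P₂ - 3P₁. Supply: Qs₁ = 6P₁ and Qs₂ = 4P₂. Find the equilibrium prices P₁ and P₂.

P₁ = 3399/107, P₂ = 785/107

Market 1: 325 - 4P₁ - P₂ = 6P₁ → 10P₁ + P₂ = 325.
Market 2: 11P₂ + 3P₁ = 176.
Eliminating P₂: 11×(1) − 1×(2) gives 107P₁ = 3399, so P₁ = 3399/107.
Back-substitute into (2): P₂ = (176 − 3×3399/107) / 11 = 785/107.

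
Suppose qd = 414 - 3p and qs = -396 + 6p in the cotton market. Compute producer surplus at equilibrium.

Producer surplus = 1728

Equilibrium: 414 - 3p = -396 + 6p gives p* = 90, q* = 144.
Supply starts at p = 66 (where qs = 0).
PS = ½(90 − 66)(144) = 1728.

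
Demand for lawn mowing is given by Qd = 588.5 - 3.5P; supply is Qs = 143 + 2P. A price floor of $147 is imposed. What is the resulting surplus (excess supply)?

Surplus = 363

Equilibrium price would be P* = 81, so the floor at 147 binds.
At P = 147: Qd = 74, Qs = 437.
Surplus = 437 − 74 = 363.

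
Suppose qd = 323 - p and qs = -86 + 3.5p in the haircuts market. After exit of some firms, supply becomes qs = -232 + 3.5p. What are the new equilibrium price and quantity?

p' = 370/3, q' = 599/3

Original equilibrium: p* = 818/9, q* = 2089/9.
New equilibrium: 323 - p = -232 + 3.5p, so 555 = 4.5p and p' = 370/3; q' = 323 − 1(370/3) = 599/3.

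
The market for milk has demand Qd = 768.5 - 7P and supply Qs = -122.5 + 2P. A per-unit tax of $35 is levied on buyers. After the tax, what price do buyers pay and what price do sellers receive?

Pre-tax equilibrium: P* = 99, Q* = 75.5.
Tax on buyers shifts demand to Qd = 768.5 − 7(P + 35) = 523.5 - 7P.
523.5 - 7P = -122.5 + 2P gives seller price Ps = 646/9; buyers pay Pb = 646/9 + 35 = 961/9.
New quantity: Q = 768.5 − 7(961/9) = 379/18.

Buyers pay 961/9, sellers receive 646/9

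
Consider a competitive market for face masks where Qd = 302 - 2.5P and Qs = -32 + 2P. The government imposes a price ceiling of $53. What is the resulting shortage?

Shortage = 95.5

Equilibrium price would be P* = 668/9, so the ceiling at 53 binds.
At P = 53: Qd = 302 − 2.5(53) = 169.5, Qs = -32 + 2(53) = 74.
Shortage = 169.5 − 74 = 95.5.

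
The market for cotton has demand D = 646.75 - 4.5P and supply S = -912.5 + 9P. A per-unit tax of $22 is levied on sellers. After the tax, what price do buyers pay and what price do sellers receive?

Buyers pay 781/6, sellers receive 649/6

Pre-tax equilibrium: P* = 115.5, Q* = 127.
Tax on sellers shifts supply to S = -912.5 + 9(P − 22) = -1110.5 + 9P.
646.75 - 4.5P = -1110.5 + 9P gives buyer price Pb = 781/6; sellers receive Ps = 781/6 − 22 = 649/6.
New quantity: Q = 646.75 − 4.5(781/6) = 61.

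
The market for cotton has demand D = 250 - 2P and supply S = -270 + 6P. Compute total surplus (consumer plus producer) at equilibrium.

Equilibrium: 250 - 2P = -270 + 6P gives P* = 65, Q* = 120.
Demand choke price: P = 125; supply starts at P = 45.
CS = ½(125 − 65)(120) = 3600; PS = ½(65 − 45)(120) = 1200.

Total surplus = 4800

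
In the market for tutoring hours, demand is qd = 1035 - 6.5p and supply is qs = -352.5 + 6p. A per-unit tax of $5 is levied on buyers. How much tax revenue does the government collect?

Pre-tax equilibrium: p* = 111, q* = 313.5.
Tax on buyers shifts demand to qd = 1035 − 6.5(p + 5) = 1002.5 - 6.5p.
1002.5 - 6.5p = -352.5 + 6p gives seller price ps = 108.4; buyers pay pb = 108.4 + 5 = 113.4.
New quantity: q = 1035 − 6.5(113.4) = 297.9.
Revenue = 5 × 297.9 = 1489.5.

Tax revenue = 1489.5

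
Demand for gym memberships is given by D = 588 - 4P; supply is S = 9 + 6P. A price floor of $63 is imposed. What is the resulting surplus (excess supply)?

Surplus = 51

Equilibrium price would be P* = 57.9, so the floor at 63 binds.
At P = 63: D = 336, S = 387.
Surplus = 387 − 336 = 51.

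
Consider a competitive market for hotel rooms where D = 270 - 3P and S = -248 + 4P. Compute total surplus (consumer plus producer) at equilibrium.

Total surplus = 672

Equilibrium: 270 - 3P = -248 + 4P gives P* = 74, Q* = 48.
Demand choke price: P = 90; supply starts at P = 62.
CS = ½(90 − 74)(48) = 384; PS = ½(74 − 62)(48) = 288.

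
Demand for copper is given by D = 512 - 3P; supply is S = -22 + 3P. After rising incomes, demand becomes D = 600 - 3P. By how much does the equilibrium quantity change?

Original equilibrium: P* = 89, Q* = 245.
New equilibrium: 600 - 3P = -22 + 3P, so 622 = 6P and P' = 311/3; Q' = 600 − 3(311/3) = 289.
Change in quantity: 289 − 245 = 44.

ΔQ = 44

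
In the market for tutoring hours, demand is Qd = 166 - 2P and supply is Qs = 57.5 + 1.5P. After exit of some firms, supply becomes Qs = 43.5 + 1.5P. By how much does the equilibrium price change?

Original equilibrium: P* = 31, Q* = 104.
New equilibrium: 166 - 2P = 43.5 + 1.5P, so 122.5 = 3.5P and P' = 35; Q' = 166 − 2(35) = 96.
Change in price: 35 − 31 = 4.

ΔP = 4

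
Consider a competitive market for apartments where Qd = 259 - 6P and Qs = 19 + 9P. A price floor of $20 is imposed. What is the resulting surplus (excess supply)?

Surplus = 60

Equilibrium price would be P* = 16, so the floor at 20 binds.
At P = 20: Qd = 139, Qs = 199.
Surplus = 199 − 139 = 60.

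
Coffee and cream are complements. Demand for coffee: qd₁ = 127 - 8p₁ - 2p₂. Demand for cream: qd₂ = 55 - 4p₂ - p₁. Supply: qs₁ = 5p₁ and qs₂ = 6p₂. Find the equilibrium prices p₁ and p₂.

Market 1: 127 - 8p₁ - 2p₂ = 5p₁ → 13p₁ + 2p₂ = 127.
Market 2: 10p₂ + p₁ = 55.
Eliminating p₂: 10×(1) − 2×(2) gives 128p₁ = 1160, so p₁ = 9.0625.
Back-substitute into (2): p₂ = (55 − 1×9.0625) / 10 = 4.59375.

p₁ = 9.0625, p₂ = 4.59375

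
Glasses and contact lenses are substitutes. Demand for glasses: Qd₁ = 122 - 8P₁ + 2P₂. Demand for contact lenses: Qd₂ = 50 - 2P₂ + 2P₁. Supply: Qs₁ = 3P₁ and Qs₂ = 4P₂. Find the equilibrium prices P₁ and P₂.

Market 1: 122 - 8P₁ + 2P₂ = 3P₁ → 11P₁ - 2P₂ = 122.
Market 2: 6P₂ - 2P₁ = 50.
Eliminating P₂: 6×(1) + 2×(2) gives 62P₁ = 832, so P₁ = 416/31.
Back-substitute into (2): P₂ = (50 + 2×416/31) / 6 = 397/31.

P₁ = 416/31, P₂ = 397/31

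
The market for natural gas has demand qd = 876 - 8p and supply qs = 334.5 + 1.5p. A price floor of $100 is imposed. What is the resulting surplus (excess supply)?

Surplus = 408.5

Equilibrium price would be p* = 57, so the floor at 100 binds.
At p = 100: qd = 76, qs = 484.5.
Surplus = 484.5 − 76 = 408.5.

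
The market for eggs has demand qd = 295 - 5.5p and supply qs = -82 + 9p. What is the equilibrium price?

p* = 26

Set qd = qs: 295 - 5.5p = -82 + 9p.
377 = 14.5p, so p* = 26.
q* = 295 − 5.5(26) = 152.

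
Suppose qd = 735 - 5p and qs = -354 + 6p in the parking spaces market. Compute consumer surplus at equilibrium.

Consumer surplus = 5760

Equilibrium: 735 - 5p = -354 + 6p gives p* = 99, q* = 240.
Demand choke price (qd = 0): p = 147.
CS = ½(147 − 99)(240) = 5760.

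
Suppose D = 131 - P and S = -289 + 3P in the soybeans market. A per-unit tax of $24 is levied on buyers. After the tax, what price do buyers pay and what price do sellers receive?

Buyers pay $123, sellers receive $99

Pre-tax equilibrium: P* = 105, Q* = 26.
Tax on buyers shifts demand to D = 131 − 1(P + 24) = 107 - P.
107 - P = -289 + 3P gives seller price Ps = 99; buyers pay Pb = 99 + 24 = 123.
New quantity: Q = 131 − 1(123) = 8.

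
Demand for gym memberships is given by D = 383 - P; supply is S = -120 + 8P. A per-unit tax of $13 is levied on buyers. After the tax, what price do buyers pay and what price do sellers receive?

Pre-tax equilibrium: P* = 503/9, Q* = 2944/9.
Tax on buyers shifts demand to D = 383 − 1(P + 13) = 370 - P.
370 - P = -120 + 8P gives seller price Ps = 490/9; buyers pay Pb = 490/9 + 13 = 607/9.
New quantity: Q = 383 − 1(607/9) = 2840/9.

Buyers pay 607/9, sellers receive 490/9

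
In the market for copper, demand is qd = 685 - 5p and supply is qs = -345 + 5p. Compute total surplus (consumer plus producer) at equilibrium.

Total surplus = 5780

Equilibrium: 685 - 5p = -345 + 5p gives p* = 103, q* = 170.
Demand choke price: p = 137; supply starts at p = 69.
CS = ½(137 − 103)(170) = 2890; PS = ½(103 − 69)(170) = 2890.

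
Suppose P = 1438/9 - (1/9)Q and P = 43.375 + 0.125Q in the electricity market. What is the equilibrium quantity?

Q* = 493

Set the two price expressions equal: 1438/9 - (1/9)Q = 43.375 + 0.125Q.
8381/72 = (17/72)Q, so Q* = 493.
P* = 1438/9 − (1/9)(493) = 105.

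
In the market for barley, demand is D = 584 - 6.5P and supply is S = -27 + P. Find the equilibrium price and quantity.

P* = 1222/15, Q* = 817/15

Set D = S: 584 - 6.5P = -27 + P.
611 = 7.5P, so P* = 1222/15.
Q* = 584 − 6.5(1222/15) = 817/15.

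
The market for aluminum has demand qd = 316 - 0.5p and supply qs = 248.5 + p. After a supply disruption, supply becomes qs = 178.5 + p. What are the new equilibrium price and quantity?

Original equilibrium: p* = 45, q* = 293.5.
New equilibrium: 316 - 0.5p = 178.5 + p, so 137.5 = 1.5p and p' = 275/3; q' = 316 − 0.5(275/3) = 1621/6.

p' = 275/3, q' = 1621/6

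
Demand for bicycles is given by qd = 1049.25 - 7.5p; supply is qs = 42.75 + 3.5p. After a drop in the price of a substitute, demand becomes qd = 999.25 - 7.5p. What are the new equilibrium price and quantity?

p' = 1913/22, q' = 3818/11

Original equilibrium: p* = 91.5, q* = 363.
New equilibrium: 999.25 - 7.5p = 42.75 + 3.5p, so 956.5 = 11p and p' = 1913/22; q' = 999.25 − 7.5(1913/22) = 3818/11.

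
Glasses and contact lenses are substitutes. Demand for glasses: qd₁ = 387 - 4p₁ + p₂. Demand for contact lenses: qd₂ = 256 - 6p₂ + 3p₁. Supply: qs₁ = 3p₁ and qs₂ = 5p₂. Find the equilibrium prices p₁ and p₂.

Market 1: 387 - 4p₁ + p₂ = 3p₁ → 7p₁ - p₂ = 387.
Market 2: 11p₂ - 3p₁ = 256.
Eliminating p₂: 11×(1) + 1×(2) gives 74p₁ = 4513, so p₁ = 4513/74.
Back-substitute into (2): p₂ = (256 + 3×4513/74) / 11 = 2953/74.

p₁ = 4513/74, p₂ = 2953/74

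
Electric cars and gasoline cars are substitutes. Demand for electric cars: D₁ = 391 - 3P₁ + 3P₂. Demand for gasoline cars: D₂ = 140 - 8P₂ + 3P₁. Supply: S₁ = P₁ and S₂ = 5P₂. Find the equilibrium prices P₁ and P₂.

P₁ = 5503/43, P₂ = 1733/43

Market 1: 391 - 3P₁ + 3P₂ = P₁ → 4P₁ - 3P₂ = 391.
Market 2: 13P₂ - 3P₁ = 140.
Eliminating P₂: 13×(1) + 3×(2) gives 43P₁ = 5503, so P₁ = 5503/43.
Back-substitute into (2): P₂ = (140 + 3×5503/43) / 13 = 1733/43.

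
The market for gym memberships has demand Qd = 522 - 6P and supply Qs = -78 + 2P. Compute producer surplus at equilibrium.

Producer surplus = 1296

Equilibrium: 522 - 6P = -78 + 2P gives P* = 75, Q* = 72.
Supply starts at P = 39 (where Qs = 0).
PS = ½(75 − 39)(72) = 1296.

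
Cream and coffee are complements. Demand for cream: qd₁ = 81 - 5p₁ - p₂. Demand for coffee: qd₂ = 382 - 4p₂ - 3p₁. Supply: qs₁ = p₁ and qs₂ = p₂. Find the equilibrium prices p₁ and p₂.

p₁ = 23/27, p₂ = 683/9

Market 1: 81 - 5p₁ - p₂ = p₁ → 6p₁ + p₂ = 81.
Market 2: 5p₂ + 3p₁ = 382.
Eliminating p₂: 5×(1) − 1×(2) gives 27p₁ = 23, so p₁ = 23/27.
Back-substitute into (2): p₂ = (382 − 3×23/27) / 5 = 683/9.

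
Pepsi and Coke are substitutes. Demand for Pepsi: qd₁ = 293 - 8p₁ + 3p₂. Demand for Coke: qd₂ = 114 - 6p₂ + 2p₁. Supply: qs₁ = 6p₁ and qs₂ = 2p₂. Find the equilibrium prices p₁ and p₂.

Market 1: 293 - 8p₁ + 3p₂ = 6p₁ → 14p₁ - 3p₂ = 293.
Market 2: 8p₂ - 2p₁ = 114.
Eliminating p₂: 8×(1) + 3×(2) gives 106p₁ = 2686, so p₁ = 1343/53.
Back-substitute into (2): p₂ = (114 + 2×1343/53) / 8 = 1091/53.

p₁ = 1343/53, p₂ = 1091/53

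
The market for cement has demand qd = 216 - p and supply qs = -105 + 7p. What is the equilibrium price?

p* = 40.125

Set qd = qs: 216 - p = -105 + 7p.
321 = 8p, so p* = 40.125.
q* = 216 − 1(40.125) = 175.875.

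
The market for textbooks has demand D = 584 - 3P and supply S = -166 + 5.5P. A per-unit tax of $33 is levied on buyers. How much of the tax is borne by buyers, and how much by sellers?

Pre-tax equilibrium: P* = 1500/17, Q* = 5428/17.
Tax on buyers shifts demand to D = 584 − 3(P + 33) = 485 - 3P.
485 - 3P = -166 + 5.5P gives seller price Ps = 1302/17; buyers pay Pb = 1302/17 + 33 = 1863/17.
New quantity: Q = 584 − 3(1863/17) = 4339/17.
Buyer burden = 1863/17 − 1500/17 = 363/17; seller burden = 1500/17 − 1302/17 = 198/17.

Buyers bear 363/17, sellers bear 198/17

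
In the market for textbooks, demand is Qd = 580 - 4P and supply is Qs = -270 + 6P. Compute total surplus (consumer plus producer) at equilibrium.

Equilibrium: 580 - 4P = -270 + 6P gives P* = 85, Q* = 240.
Demand choke price: P = 145; supply starts at P = 45.
CS = ½(145 − 85)(240) = 7200; PS = ½(85 − 45)(240) = 4800.

Total surplus = 12000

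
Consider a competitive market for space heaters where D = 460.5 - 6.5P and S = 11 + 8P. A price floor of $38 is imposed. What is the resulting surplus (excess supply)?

Equilibrium price would be P* = 31, so the floor at 38 binds.
At P = 38: D = 213.5, S = 315.
Surplus = 315 − 213.5 = 101.5.

Surplus = 101.5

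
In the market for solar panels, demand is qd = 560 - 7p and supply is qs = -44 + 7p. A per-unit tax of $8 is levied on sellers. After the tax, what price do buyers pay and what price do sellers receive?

Pre-tax equilibrium: p* = 302/7, q* = 258.
Tax on sellers shifts supply to qs = -44 + 7(p − 8) = -100 + 7p.
560 - 7p = -100 + 7p gives buyer price pb = 330/7; sellers receive ps = 330/7 − 8 = 274/7.
New quantity: q = 560 − 7(330/7) = 230.

Buyers pay 330/7, sellers receive 274/7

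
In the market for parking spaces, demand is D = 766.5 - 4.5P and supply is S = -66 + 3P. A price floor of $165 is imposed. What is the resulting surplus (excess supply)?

Surplus = 405

Equilibrium price would be P* = 111, so the floor at 165 binds.
At P = 165: D = 24, S = 429.
Surplus = 429 − 24 = 405.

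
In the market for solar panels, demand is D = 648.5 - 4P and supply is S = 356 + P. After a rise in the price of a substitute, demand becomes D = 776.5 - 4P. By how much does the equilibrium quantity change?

Original equilibrium: P* = 58.5, Q* = 414.5.
New equilibrium: 776.5 - 4P = 356 + P, so 420.5 = 5P and P' = 84.1; Q' = 776.5 − 4(84.1) = 440.1.
Change in quantity: 440.1 − 414.5 = 25.6.

ΔQ = 25.6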